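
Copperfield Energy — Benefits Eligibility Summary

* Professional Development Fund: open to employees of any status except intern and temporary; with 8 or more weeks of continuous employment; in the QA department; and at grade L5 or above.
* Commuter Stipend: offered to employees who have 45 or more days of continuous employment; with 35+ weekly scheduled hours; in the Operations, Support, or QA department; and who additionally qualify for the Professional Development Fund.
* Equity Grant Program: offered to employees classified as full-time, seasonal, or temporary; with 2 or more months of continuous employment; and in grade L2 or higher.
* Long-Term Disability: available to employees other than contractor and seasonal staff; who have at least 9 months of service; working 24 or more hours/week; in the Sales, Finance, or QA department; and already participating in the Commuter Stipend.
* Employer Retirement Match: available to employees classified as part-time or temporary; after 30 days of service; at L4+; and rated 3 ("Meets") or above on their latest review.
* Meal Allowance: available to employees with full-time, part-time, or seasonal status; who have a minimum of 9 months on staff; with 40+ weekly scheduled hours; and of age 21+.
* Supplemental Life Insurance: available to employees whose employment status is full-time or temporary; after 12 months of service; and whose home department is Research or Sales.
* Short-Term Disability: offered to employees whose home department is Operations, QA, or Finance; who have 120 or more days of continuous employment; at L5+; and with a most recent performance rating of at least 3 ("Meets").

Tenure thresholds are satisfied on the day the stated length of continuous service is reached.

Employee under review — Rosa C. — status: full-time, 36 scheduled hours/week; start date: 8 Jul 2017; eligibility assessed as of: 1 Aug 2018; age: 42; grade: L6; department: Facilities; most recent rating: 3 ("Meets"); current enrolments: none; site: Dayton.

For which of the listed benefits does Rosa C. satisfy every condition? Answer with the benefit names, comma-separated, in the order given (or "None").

Equity Grant Program

Service from 8 Jul 2017 to 1 Aug 2018: 389 days.
Professional Development Fund — status full-time ✓ (not excluded); service 389 days ≥ 8 weeks (≈56 days) ✓; dept Facilities ✗ → not eligible.
Commuter Stipend — service 389 days ≥ 45 days ✓; 36 hrs/wk ≥ 35 ✓; dept Facilities ✗ → not eligible.
Equity Grant Program — status full-time ✓; service 389 days ≥ 2 months (≈60 days) ✓; grade L6 ≥ L2 ✓ → eligible.
Long-Term Disability — status full-time ✓ (not excluded); service 389 days ≥ 9 months (≈270 days) ✓; 36 hrs/wk ≥ 24 ✓; dept Facilities ✗ → not eligible.
Employer Retirement Match — status full-time ✗ (requires part-time or temporary) → not eligible.
Meal Allowance — status full-time ✓; service 389 days ≥ 9 months (≈270 days) ✓; 36 hrs/wk < 40 ✗ → not eligible.
Supplemental Life Insurance — status full-time ✓; service 389 days ≥ 12 months (≈360 days) ✓; dept Facilities ✗ → not eligible.
Short-Term Disability — dept Facilities ✗ → not eligible.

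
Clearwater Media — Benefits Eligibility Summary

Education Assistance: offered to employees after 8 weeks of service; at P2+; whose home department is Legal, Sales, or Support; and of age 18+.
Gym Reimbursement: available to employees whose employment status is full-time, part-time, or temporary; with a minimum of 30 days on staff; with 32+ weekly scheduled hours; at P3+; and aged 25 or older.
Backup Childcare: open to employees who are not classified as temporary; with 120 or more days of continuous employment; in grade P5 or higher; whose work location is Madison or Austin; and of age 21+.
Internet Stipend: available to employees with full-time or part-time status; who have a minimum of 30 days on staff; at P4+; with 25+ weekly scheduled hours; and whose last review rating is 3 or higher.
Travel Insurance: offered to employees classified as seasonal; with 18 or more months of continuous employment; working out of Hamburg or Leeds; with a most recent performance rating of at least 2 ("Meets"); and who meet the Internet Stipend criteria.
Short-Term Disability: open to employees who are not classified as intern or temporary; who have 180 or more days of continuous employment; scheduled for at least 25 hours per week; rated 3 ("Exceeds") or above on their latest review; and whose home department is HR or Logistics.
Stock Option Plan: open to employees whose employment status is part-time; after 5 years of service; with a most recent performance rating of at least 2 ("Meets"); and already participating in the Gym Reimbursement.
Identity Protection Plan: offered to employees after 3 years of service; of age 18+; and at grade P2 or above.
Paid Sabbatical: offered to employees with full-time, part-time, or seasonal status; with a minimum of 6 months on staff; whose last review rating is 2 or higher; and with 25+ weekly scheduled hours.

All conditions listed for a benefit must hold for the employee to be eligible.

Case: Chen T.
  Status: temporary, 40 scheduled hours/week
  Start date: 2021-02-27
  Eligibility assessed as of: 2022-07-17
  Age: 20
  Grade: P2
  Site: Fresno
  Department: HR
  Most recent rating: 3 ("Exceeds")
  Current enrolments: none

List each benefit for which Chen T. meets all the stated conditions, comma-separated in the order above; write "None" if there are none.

None

Service from 2021-02-27 to 2022-07-17: 505 days.
Education Assistance — service 505 days ≥ 8 weeks (≈56 days) ✓; grade P2 ≥ P2 ✓; dept HR ✗ → not eligible.
Gym Reimbursement — status temporary ✓; service 505 days ≥ 30 days ✓; 40 hrs/wk ≥ 32 ✓; grade P2 < P3 ✗ → not eligible.
Backup Childcare — status temporary ✗ (excluded) → not eligible.
Internet Stipend — status temporary ✗ (requires full-time or part-time) → not eligible.
Travel Insurance — status temporary ✗ (requires seasonal) → not eligible.
Short-Term Disability — status temporary ✗ (excluded) → not eligible.
Stock Option Plan — status temporary ✗ (requires part-time) → not eligible.
Identity Protection Plan — service 505 days < 3 years (≈1095 days) ✗ → not eligible.
Paid Sabbatical — status temporary ✗ (requires full-time, part-time, or seasonal) → not eligible.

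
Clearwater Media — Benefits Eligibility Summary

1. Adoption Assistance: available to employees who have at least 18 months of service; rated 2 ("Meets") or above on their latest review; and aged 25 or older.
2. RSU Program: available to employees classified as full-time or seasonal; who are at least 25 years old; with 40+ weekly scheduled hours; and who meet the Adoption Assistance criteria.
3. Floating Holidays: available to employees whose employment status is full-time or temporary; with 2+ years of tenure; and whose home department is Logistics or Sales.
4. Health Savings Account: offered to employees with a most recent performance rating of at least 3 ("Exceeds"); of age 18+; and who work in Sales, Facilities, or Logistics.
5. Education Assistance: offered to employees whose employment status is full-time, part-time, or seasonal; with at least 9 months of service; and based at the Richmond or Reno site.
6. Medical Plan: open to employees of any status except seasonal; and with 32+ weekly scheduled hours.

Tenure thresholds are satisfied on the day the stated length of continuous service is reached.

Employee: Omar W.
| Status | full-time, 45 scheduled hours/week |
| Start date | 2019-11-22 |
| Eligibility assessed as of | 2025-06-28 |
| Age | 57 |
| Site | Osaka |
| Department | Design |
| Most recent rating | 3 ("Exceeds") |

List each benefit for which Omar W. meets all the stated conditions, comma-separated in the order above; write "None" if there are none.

Adoption Assistance, RSU Program, Medical Plan

Service from 2019-11-22 to 2025-06-28: 2045 days.
Adoption Assistance — service 2045 days ≥ 18 months (≈540 days) ✓; rating 3 ≥ 2 ✓; age 57 ≥ 25 ✓ → eligible.
RSU Program — status full-time ✓; age 57 ≥ 25 ✓; 45 hrs/wk ≥ 40 ✓; eligible for Adoption Assistance ✓ → eligible.
Floating Holidays — status full-time ✓; service 2045 days ≥ 2 years (≈730 days) ✓; dept Design ✗ → not eligible.
Health Savings Account — rating 3 ≥ 3 ✓; age 57 ≥ 18 ✓; dept Design ✗ → not eligible.
Education Assistance — status full-time ✓; service 2045 days ≥ 9 months (≈270 days) ✓; site Osaka ✗ (not Richmond or Reno) → not eligible.
Medical Plan — status full-time ✓ (not excluded); 45 hrs/wk ≥ 32 ✓ → eligible.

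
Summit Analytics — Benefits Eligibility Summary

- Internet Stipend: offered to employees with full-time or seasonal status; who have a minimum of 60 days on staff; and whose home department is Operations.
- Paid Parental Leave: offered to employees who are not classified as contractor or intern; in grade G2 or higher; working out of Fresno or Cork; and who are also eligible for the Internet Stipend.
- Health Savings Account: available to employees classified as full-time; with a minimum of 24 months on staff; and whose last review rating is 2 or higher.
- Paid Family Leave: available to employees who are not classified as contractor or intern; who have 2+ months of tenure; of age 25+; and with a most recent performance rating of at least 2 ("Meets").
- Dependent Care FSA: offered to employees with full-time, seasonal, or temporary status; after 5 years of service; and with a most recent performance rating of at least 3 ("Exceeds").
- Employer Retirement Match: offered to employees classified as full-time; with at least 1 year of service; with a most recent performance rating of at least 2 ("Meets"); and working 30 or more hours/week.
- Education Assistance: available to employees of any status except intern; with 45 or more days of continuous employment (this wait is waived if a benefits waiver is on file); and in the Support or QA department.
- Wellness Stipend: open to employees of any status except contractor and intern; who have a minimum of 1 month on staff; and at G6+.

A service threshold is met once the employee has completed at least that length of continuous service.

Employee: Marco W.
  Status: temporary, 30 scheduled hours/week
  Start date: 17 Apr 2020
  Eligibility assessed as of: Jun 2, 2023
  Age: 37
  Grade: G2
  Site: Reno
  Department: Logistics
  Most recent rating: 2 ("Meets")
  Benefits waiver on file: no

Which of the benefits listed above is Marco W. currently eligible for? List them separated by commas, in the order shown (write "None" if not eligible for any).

Paid Family Leave

Service from 17 Apr 2020 to Jun 2, 2023: 1141 days.
Internet Stipend — status temporary ✗ (requires full-time or seasonal) → not eligible.
Paid Parental Leave — status temporary ✓ (not excluded); grade G2 ≥ G2 ✓; site Reno ✗ (not Fresno or Cork) → not eligible.
Health Savings Account — status temporary ✗ (requires full-time) → not eligible.
Paid Family Leave — status temporary ✓ (not excluded); service 1141 days ≥ 2 months (≈60 days) ✓; age 37 ≥ 25 ✓; rating 2 ≥ 2 ✓ → eligible.
Dependent Care FSA — status temporary ✓; service 1141 days < 5 years (≈1825 days) ✗ → not eligible.
Employer Retirement Match — status temporary ✗ (requires full-time) → not eligible.
Education Assistance — status temporary ✓ (not excluded); no waiver, service 1141 days ≥ 45 days ✓; dept Logistics ✗ → not eligible.
Wellness Stipend — status temporary ✓ (not excluded); service 1141 days ≥ 1 month (≈30 days) ✓; grade G2 < G6 ✗ → not eligible.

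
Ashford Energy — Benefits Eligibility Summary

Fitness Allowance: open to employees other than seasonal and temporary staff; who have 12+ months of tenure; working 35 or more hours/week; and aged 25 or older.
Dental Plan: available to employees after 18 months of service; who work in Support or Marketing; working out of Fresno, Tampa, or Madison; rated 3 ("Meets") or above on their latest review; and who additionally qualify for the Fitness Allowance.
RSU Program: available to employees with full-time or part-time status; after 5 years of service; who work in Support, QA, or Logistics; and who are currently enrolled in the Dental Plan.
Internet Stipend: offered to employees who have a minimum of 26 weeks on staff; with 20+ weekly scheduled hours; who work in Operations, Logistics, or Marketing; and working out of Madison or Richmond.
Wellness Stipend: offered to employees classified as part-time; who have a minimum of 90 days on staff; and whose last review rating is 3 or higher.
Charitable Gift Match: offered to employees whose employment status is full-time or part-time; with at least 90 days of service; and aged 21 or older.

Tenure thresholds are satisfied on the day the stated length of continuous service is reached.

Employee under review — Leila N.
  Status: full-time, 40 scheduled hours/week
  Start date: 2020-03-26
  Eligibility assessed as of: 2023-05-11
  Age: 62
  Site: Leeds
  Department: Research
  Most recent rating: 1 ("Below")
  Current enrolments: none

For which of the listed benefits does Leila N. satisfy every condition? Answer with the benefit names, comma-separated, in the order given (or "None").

Fitness Allowance, Charitable Gift Match

Service from 2020-03-26 to 2023-05-11: 1141 days.
Fitness Allowance — status full-time ✓ (not excluded); service 1141 days ≥ 12 months (≈360 days) ✓; 40 hrs/wk ≥ 35 ✓; age 62 ≥ 25 ✓ → eligible.
Dental Plan — service 1141 days ≥ 18 months (≈540 days) ✓; dept Research ✗ → not eligible.
RSU Program — status full-time ✓; service 1141 days < 5 years (≈1825 days) ✗ → not eligible.
Internet Stipend — service 1141 days ≥ 26 weeks (≈182 days) ✓; 40 hrs/wk ≥ 20 ✓; dept Research ✗ → not eligible.
Wellness Stipend — status full-time ✗ (requires part-time) → not eligible.
Charitable Gift Match — status full-time ✓; service 1141 days ≥ 90 days ✓; age 62 ≥ 21 ✓ → eligible.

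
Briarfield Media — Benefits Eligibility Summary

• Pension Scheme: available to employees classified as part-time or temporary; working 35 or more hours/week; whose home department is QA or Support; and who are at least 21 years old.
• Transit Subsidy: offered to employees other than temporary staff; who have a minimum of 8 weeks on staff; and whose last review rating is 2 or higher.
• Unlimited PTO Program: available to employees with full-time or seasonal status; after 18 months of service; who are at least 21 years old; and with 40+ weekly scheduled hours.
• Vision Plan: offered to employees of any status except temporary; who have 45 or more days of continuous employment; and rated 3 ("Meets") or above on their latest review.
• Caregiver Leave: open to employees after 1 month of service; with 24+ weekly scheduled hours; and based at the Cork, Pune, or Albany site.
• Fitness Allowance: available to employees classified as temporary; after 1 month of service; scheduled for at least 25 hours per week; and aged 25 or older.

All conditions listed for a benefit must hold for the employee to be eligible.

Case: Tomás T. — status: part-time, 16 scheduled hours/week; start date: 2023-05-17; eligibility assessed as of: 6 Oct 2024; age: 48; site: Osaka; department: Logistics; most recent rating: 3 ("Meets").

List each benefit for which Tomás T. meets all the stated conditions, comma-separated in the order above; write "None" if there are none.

Service from 2023-05-17 to 6 Oct 2024: 508 days.
Pension Scheme — status part-time ✓; 16 hrs/wk < 35 ✗ → not eligible.
Transit Subsidy — status part-time ✓ (not excluded); service 508 days ≥ 8 weeks (≈56 days) ✓; rating 3 ≥ 2 ✓ → eligible.
Unlimited PTO Program — status part-time ✗ (requires full-time or seasonal) → not eligible.
Vision Plan — status part-time ✓ (not excluded); service 508 days ≥ 45 days ✓; rating 3 ≥ 3 ✓ → eligible.
Caregiver Leave — service 508 days ≥ 1 month (≈30 days) ✓; 16 hrs/wk < 24 ✗ → not eligible.
Fitness Allowance — status part-time ✗ (requires temporary) → not eligible.

Transit Subsidy, Vision Plan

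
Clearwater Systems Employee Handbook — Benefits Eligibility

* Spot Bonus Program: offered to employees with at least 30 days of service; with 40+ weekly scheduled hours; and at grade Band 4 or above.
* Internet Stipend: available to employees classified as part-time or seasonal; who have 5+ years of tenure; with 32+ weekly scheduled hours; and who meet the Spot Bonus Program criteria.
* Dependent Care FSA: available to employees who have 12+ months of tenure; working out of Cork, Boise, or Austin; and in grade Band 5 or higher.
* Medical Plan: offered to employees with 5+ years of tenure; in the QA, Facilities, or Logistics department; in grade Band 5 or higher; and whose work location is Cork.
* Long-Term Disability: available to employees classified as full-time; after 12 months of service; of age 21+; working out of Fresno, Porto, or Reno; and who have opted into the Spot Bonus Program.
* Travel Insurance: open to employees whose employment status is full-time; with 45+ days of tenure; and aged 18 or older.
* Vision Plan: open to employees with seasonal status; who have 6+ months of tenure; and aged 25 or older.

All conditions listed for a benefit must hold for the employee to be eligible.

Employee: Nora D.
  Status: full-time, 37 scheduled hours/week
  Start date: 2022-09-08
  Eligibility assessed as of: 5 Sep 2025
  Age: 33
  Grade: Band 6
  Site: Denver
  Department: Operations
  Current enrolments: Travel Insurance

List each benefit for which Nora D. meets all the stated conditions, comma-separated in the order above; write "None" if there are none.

Travel Insurance

Service from 2022-09-08 to 5 Sep 2025: 1093 days.
Spot Bonus Program — service 1093 days ≥ 30 days ✓; 37 hrs/wk < 40 ✗ → not eligible.
Internet Stipend — status full-time ✗ (requires part-time or seasonal) → not eligible.
Dependent Care FSA — service 1093 days ≥ 12 months (≈360 days) ✓; site Denver ✗ (not Cork, Boise, or Austin) → not eligible.
Medical Plan — service 1093 days < 5 years (≈1825 days) ✗ → not eligible.
Long-Term Disability — status full-time ✓; service 1093 days ≥ 12 months (≈360 days) ✓; age 33 ≥ 21 ✓; site Denver ✗ (not Fresno, Porto, or Reno) → not eligible.
Travel Insurance — status full-time ✓; service 1093 days ≥ 45 days ✓; age 33 ≥ 18 ✓ → eligible.
Vision Plan — status full-time ✗ (requires seasonal) → not eligible.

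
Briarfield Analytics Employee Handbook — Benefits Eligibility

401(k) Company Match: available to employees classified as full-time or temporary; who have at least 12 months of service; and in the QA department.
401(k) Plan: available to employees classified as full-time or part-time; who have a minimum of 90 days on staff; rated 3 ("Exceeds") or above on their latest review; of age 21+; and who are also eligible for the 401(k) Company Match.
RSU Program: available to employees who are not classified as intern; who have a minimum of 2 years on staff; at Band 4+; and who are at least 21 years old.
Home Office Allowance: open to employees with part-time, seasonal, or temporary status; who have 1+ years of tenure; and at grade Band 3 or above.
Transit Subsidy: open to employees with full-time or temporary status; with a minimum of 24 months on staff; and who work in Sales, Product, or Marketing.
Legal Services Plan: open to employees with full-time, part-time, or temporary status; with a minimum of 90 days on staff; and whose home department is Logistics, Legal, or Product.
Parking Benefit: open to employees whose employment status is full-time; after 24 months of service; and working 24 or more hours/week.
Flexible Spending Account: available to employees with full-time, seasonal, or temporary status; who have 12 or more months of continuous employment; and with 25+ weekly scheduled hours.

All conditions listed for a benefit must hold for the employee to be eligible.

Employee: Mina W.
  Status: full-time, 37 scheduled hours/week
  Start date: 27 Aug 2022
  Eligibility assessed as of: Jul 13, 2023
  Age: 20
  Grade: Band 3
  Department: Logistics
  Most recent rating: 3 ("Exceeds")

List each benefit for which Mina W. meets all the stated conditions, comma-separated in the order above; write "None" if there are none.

Service from 27 Aug 2022 to Jul 13, 2023: 320 days.
401(k) Company Match — status full-time ✓; service 320 days < 12 months (≈360 days) ✗ → not eligible.
401(k) Plan — status full-time ✓; service 320 days ≥ 90 days ✓; rating 3 ≥ 3 ✓; age 20 < 21 ✗ → not eligible.
RSU Program — status full-time ✓ (not excluded); service 320 days < 2 years (≈730 days) ✗ → not eligible.
Home Office Allowance — status full-time ✗ (requires part-time, seasonal, or temporary) → not eligible.
Transit Subsidy — status full-time ✓; service 320 days < 24 months (≈720 days) ✗ → not eligible.
Legal Services Plan — status full-time ✓; service 320 days ≥ 90 days ✓; dept Logistics ✓ → eligible.
Parking Benefit — status full-time ✓; service 320 days < 24 months (≈720 days) ✗ → not eligible.
Flexible Spending Account — status full-time ✓; service 320 days < 12 months (≈360 days) ✗ → not eligible.

Legal Services Plan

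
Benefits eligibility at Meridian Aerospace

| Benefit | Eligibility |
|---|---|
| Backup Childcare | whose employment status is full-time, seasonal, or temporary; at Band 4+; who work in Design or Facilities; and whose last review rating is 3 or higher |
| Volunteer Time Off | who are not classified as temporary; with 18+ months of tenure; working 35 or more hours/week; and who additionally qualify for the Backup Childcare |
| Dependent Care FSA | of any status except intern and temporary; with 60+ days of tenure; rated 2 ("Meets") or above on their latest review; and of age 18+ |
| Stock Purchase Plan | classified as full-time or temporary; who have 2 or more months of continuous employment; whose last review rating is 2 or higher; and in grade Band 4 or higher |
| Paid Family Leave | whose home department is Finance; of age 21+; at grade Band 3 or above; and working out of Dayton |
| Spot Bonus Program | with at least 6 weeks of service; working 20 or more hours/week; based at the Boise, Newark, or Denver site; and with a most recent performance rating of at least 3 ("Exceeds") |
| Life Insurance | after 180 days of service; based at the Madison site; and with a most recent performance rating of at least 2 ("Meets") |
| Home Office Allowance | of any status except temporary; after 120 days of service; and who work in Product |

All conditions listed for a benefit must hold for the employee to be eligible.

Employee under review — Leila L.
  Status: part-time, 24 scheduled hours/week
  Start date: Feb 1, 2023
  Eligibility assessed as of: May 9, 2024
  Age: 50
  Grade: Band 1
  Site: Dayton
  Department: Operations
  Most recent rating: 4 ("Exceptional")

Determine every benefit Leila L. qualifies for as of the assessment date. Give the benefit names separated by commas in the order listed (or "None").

Service from Feb 1, 2023 to May 9, 2024: 463 days.
Backup Childcare — status part-time ✗ (requires full-time, seasonal, or temporary) → not eligible.
Volunteer Time Off — status part-time ✓ (not excluded); service 463 days < 18 months (≈540 days) ✗ → not eligible.
Dependent Care FSA — status part-time ✓ (not excluded); service 463 days ≥ 60 days ✓; rating 4 ≥ 2 ✓; age 50 ≥ 18 ✓ → eligible.
Stock Purchase Plan — status part-time ✗ (requires full-time or temporary) → not eligible.
Paid Family Leave — dept Operations ✗ → not eligible.
Spot Bonus Program — service 463 days ≥ 6 weeks (≈42 days) ✓; 24 hrs/wk ≥ 20 ✓; site Dayton ✗ (not Boise, Newark, or Denver) → not eligible.
Life Insurance — service 463 days ≥ 180 days ✓; site Dayton ✗ (not Madison) → not eligible.
Home Office Allowance — status part-time ✓ (not excluded); service 463 days ≥ 120 days ✓; dept Operations ✗ → not eligible.

Dependent Care FSA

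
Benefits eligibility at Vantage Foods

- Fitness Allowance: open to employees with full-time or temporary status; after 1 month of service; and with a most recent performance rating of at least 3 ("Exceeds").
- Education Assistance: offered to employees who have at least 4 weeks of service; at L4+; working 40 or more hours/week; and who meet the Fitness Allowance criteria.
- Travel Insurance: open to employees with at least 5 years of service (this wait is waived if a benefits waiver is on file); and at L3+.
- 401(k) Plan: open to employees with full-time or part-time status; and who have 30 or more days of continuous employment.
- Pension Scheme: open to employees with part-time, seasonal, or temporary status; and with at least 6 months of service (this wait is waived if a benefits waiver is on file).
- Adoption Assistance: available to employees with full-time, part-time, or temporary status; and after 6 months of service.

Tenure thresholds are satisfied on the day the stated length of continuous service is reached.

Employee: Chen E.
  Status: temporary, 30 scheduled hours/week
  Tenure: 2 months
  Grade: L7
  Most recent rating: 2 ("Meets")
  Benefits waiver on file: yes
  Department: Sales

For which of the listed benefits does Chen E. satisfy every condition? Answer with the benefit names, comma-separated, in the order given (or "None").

Fitness Allowance — status temporary ✓; service 2 months ≥ 1 month ✓; rating 2 < 3 ✗ → not eligible.
Education Assistance — service 2 months ≥ 4 weeks (≈28 days) ✓; grade L7 ≥ L4 ✓; 30 hrs/wk < 40 ✗ → not eligible.
Travel Insurance — benefits waiver on file ✓; grade L7 ≥ L3 ✓ → eligible.
401(k) Plan — status temporary ✗ (requires full-time or part-time) → not eligible.
Pension Scheme — status temporary ✓; benefits waiver on file ✓ → eligible.
Adoption Assistance — status temporary ✓; service 2 months < 6 months ✗ → not eligible.

Travel Insurance, Pension Scheme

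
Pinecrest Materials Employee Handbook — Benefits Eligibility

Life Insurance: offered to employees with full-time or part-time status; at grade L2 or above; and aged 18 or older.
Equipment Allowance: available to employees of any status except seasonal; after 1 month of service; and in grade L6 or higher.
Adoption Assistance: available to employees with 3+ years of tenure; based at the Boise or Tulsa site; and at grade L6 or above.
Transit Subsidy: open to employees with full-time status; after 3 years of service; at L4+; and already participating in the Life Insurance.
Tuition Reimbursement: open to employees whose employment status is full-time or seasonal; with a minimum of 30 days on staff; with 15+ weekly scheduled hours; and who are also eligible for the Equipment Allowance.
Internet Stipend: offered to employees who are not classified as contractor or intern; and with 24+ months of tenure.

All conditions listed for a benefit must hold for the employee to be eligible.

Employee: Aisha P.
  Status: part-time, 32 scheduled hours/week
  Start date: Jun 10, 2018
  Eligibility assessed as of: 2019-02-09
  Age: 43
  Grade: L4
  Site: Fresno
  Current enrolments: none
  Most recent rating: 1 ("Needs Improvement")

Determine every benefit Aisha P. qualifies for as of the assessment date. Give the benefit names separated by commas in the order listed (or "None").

Service from Jun 10, 2018 to 2019-02-09: 244 days.
Life Insurance — status part-time ✓; grade L4 ≥ L2 ✓; age 43 ≥ 18 ✓ → eligible.
Equipment Allowance — status part-time ✓ (not excluded); service 244 days ≥ 1 month (≈30 days) ✓; grade L4 < L6 ✗ → not eligible.
Adoption Assistance — service 244 days < 3 years (≈1095 days) ✗ → not eligible.
Transit Subsidy — status part-time ✗ (requires full-time) → not eligible.
Tuition Reimbursement — status part-time ✗ (requires full-time or seasonal) → not eligible.
Internet Stipend — status part-time ✓ (not excluded); service 244 days < 24 months (≈720 days) ✗ → not eligible.

Life Insurance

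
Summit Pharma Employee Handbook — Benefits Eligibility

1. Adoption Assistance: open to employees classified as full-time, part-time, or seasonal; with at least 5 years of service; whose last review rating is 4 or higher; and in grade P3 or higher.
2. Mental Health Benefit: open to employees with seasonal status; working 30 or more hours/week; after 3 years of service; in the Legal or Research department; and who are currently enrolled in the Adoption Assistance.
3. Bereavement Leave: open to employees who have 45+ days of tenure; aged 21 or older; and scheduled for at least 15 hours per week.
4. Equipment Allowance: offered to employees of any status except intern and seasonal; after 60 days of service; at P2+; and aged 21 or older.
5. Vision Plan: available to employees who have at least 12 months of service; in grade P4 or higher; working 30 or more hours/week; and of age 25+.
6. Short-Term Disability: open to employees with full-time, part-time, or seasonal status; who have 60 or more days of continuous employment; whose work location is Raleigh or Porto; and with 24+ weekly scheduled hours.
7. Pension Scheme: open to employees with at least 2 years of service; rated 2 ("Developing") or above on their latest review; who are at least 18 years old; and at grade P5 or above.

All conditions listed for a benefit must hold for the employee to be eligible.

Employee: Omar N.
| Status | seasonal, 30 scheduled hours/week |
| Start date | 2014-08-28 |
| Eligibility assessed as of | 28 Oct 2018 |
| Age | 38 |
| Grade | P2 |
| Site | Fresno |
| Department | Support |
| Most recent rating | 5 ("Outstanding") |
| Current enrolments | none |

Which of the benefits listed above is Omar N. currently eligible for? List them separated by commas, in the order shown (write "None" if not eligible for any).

Bereavement Leave

Service from 2014-08-28 to 28 Oct 2018: 1522 days.
Adoption Assistance — status seasonal ✓; service 1522 days < 5 years (≈1825 days) ✗ → not eligible.
Mental Health Benefit — status seasonal ✓; 30 hrs/wk ≥ 30 ✓; service 1522 days ≥ 3 years (≈1095 days) ✓; dept Support ✗ → not eligible.
Bereavement Leave — service 1522 days ≥ 45 days ✓; age 38 ≥ 21 ✓; 30 hrs/wk ≥ 15 ✓ → eligible.
Equipment Allowance — status seasonal ✗ (excluded) → not eligible.
Vision Plan — service 1522 days ≥ 12 months (≈360 days) ✓; grade P2 < P4 ✗ → not eligible.
Short-Term Disability — status seasonal ✓; service 1522 days ≥ 60 days ✓; site Fresno ✗ (not Raleigh or Porto) → not eligible.
Pension Scheme — service 1522 days ≥ 2 years (≈730 days) ✓; rating 5 ≥ 2 ✓; age 38 ≥ 18 ✓; grade P2 < P5 ✗ → not eligible.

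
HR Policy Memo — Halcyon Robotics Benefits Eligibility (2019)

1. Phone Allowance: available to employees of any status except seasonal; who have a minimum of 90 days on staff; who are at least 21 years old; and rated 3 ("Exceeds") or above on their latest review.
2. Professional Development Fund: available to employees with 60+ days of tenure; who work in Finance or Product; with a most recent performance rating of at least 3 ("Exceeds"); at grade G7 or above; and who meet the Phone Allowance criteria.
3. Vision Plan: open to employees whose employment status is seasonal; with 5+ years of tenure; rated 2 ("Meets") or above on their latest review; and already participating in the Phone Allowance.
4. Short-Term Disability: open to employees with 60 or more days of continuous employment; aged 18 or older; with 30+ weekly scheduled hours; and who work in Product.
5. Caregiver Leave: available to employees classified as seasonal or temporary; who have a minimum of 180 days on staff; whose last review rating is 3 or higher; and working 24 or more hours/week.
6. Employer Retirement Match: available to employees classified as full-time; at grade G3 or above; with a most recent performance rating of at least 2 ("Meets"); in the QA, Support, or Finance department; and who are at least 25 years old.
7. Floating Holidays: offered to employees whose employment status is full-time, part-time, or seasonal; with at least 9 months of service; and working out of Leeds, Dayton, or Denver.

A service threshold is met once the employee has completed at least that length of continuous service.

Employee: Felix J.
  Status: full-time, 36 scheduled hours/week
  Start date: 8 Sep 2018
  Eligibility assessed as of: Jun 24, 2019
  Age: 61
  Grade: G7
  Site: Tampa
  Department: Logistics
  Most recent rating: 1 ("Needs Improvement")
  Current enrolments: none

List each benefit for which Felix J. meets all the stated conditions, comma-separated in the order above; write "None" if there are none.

None

Service from 8 Sep 2018 to Jun 24, 2019: 289 days.
Phone Allowance — status full-time ✓ (not excluded); service 289 days ≥ 90 days ✓; age 61 ≥ 21 ✓; rating 1 < 3 ✗ → not eligible.
Professional Development Fund — service 289 days ≥ 60 days ✓; dept Logistics ✗ → not eligible.
Vision Plan — status full-time ✗ (requires seasonal) → not eligible.
Short-Term Disability — service 289 days ≥ 60 days ✓; age 61 ≥ 18 ✓; 36 hrs/wk ≥ 30 ✓; dept Logistics ✗ → not eligible.
Caregiver Leave — status full-time ✗ (requires seasonal or temporary) → not eligible.
Employer Retirement Match — status full-time ✓; grade G7 ≥ G3 ✓; rating 1 < 2 ✗ → not eligible.
Floating Holidays — status full-time ✓; service 289 days ≥ 9 months (≈270 days) ✓; site Tampa ✗ (not Leeds, Dayton, or Denver) → not eligible.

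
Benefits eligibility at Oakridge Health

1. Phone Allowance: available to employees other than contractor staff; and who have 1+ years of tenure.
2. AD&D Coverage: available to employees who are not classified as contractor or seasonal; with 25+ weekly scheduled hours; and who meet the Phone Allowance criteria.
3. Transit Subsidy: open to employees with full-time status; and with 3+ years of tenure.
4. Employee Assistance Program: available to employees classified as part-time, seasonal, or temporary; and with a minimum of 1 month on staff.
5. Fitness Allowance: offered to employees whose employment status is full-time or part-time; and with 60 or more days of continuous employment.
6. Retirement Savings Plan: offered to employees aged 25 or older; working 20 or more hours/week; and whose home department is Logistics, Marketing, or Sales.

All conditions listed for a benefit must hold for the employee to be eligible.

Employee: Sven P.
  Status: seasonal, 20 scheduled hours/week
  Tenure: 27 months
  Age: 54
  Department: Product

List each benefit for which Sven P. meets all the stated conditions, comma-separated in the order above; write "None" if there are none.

Phone Allowance, Employee Assistance Program

Phone Allowance — status seasonal ✓ (not excluded); service 27 months ≥ 1 year (≈365 days) ✓ → eligible.
AD&D Coverage — status seasonal ✗ (excluded) → not eligible.
Transit Subsidy — status seasonal ✗ (requires full-time) → not eligible.
Employee Assistance Program — status seasonal ✓; service 27 months ≥ 1 month ✓ → eligible.
Fitness Allowance — status seasonal ✗ (requires full-time or part-time) → not eligible.
Retirement Savings Plan — age 54 ≥ 25 ✓; 20 hrs/wk ≥ 20 ✓; dept Product ✗ → not eligible.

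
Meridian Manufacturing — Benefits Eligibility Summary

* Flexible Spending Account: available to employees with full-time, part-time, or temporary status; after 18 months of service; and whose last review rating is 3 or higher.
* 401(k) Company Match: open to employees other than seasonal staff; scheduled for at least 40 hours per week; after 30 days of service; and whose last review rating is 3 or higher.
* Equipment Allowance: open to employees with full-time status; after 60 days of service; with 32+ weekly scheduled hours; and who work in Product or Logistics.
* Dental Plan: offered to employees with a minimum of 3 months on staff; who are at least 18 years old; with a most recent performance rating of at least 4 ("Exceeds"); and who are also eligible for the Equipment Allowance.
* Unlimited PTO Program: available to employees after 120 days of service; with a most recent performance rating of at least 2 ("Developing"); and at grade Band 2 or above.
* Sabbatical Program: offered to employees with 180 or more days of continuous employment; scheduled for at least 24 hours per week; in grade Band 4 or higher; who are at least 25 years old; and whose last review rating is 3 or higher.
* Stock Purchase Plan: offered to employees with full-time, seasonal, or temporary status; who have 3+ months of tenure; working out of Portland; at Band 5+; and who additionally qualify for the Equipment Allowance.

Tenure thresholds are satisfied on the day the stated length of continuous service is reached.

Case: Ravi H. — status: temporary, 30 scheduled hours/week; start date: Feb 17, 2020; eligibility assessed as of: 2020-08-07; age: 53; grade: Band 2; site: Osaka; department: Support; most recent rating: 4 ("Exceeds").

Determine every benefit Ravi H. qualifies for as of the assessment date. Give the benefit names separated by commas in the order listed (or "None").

Service from Feb 17, 2020 to 2020-08-07: 172 days.
Flexible Spending Account — status temporary ✓; service 172 days < 18 months (≈540 days) ✗ → not eligible.
401(k) Company Match — status temporary ✓ (not excluded); 30 hrs/wk < 40 ✗ → not eligible.
Equipment Allowance — status temporary ✗ (requires full-time) → not eligible.
Dental Plan — service 172 days ≥ 3 months (≈90 days) ✓; age 53 ≥ 18 ✓; rating 4 ≥ 4 ✓; not eligible for Equipment Allowance ✗ → not eligible.
Unlimited PTO Program — service 172 days ≥ 120 days ✓; rating 4 ≥ 2 ✓; grade Band 2 ≥ Band 2 ✓ → eligible.
Sabbatical Program — service 172 days < 180 days ✗ → not eligible.
Stock Purchase Plan — status temporary ✓; service 172 days ≥ 3 months (≈90 days) ✓; site Osaka ✗ (not Portland) → not eligible.

Unlimited PTO Program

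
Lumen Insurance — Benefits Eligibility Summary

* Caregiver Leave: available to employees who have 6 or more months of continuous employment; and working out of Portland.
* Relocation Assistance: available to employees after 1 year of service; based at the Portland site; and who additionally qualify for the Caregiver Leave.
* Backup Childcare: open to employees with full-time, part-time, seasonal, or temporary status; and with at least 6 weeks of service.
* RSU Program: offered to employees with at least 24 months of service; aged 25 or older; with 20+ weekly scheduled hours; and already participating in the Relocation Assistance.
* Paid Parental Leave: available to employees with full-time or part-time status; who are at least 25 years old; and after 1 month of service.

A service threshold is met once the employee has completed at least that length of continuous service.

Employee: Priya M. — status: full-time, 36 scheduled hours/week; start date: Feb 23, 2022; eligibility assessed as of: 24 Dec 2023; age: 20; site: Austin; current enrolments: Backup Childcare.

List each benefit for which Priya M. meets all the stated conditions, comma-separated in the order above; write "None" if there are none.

Service from Feb 23, 2022 to 24 Dec 2023: 669 days.
Caregiver Leave — service 669 days ≥ 6 months (≈180 days) ✓; site Austin ✗ (not Portland) → not eligible.
Relocation Assistance — service 669 days ≥ 1 year (≈365 days) ✓; site Austin ✗ (not Portland) → not eligible.
Backup Childcare — status full-time ✓; service 669 days ≥ 6 weeks (≈42 days) ✓ → eligible.
RSU Program — service 669 days < 24 months (≈720 days) ✗ → not eligible.
Paid Parental Leave — status full-time ✓; age 20 < 25 ✗ → not eligible.

Backup Childcare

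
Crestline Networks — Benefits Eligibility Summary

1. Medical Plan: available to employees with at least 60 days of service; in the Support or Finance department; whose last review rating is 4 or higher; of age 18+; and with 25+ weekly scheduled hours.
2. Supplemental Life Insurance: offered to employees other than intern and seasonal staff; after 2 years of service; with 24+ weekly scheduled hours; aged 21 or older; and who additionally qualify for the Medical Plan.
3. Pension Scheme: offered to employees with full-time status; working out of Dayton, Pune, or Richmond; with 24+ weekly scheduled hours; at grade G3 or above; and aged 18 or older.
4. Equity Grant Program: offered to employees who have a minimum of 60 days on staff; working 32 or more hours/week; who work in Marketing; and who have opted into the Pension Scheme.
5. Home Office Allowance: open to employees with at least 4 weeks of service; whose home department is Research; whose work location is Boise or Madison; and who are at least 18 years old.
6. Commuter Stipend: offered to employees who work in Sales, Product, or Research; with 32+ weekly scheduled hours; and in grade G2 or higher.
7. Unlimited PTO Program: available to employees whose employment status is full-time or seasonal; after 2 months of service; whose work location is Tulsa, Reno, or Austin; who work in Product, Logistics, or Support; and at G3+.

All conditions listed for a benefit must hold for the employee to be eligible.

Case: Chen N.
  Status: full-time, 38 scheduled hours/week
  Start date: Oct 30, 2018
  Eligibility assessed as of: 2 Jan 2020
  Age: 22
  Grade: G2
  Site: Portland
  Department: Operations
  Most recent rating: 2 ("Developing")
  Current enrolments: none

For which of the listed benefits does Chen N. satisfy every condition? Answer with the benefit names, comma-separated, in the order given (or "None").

None

Service from Oct 30, 2018 to 2 Jan 2020: 429 days.
Medical Plan — service 429 days ≥ 60 days ✓; dept Operations ✗ → not eligible.
Supplemental Life Insurance — status full-time ✓ (not excluded); service 429 days < 2 years (≈730 days) ✗ → not eligible.
Pension Scheme — status full-time ✓; site Portland ✗ (not Dayton, Pune, or Richmond) → not eligible.
Equity Grant Program — service 429 days ≥ 60 days ✓; 38 hrs/wk ≥ 32 ✓; dept Operations ✗ → not eligible.
Home Office Allowance — service 429 days ≥ 4 weeks (≈28 days) ✓; dept Operations ✗ → not eligible.
Commuter Stipend — dept Operations ✗ → not eligible.
Unlimited PTO Program — status full-time ✓; service 429 days ≥ 2 months (≈60 days) ✓; site Portland ✗ (not Tulsa, Reno, or Austin) → not eligible.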